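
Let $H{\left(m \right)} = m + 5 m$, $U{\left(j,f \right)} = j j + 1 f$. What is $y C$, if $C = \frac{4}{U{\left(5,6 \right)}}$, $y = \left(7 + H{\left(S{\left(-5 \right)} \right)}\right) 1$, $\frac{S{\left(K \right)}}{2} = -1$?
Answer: $- \frac{20}{31} \approx -0.64516$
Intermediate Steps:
$S{\left(K \right)} = -2$ ($S{\left(K \right)} = 2 \left(-1\right) = -2$)
$U{\left(j,f \right)} = f + j^{2}$ ($U{\left(j,f \right)} = j^{2} + f = f + j^{2}$)
$H{\left(m \right)} = 6 m$
$y = -5$ ($y = \left(7 + 6 \left(-2\right)\right) 1 = \left(7 - 12\right) 1 = \left(-5\right) 1 = -5$)
$C = \frac{4}{31}$ ($C = \frac{4}{6 + 5^{2}} = \frac{4}{6 + 25} = \frac{4}{31} \approx 0.12903$)
$y C = \left(-5\right) \frac{4}{31} = - \frac{20}{31}$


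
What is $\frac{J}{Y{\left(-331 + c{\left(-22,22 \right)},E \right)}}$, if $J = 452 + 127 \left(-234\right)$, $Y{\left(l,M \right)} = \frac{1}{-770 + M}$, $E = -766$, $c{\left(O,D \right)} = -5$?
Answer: $44952576$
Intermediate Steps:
$J = -29266$ ($J = 452 - 29718 = -29266$)
$\frac{J}{Y{\left(-331 + c{\left(-22,22 \right)},E \right)}} = - \frac{29266}{\frac{1}{-770 - 766}} = - \frac{29266}{\frac{1}{-1536}} = - \frac{29266}{- \frac{1}{1536}} = \left(-29266\right) \left(-1536\right) = 44952576$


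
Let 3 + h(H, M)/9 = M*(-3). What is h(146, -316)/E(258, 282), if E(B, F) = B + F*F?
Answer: 2835/26594 ≈ 0.10660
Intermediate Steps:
h(H, M) = -27 - 27*M (h(H, M) = -27 + 9*(M*(-3)) = -27 + 9*(-3*M) = -27 - 27*M)
E(B, F) = B + F²
h(146, -316)/E(258, 282) = (-27 - 27*(-316))/(258 + 282²) = (-27 + 8532)/(258 + 79524) = 8505/79782 = 8505*(1/79782) = 2835/26594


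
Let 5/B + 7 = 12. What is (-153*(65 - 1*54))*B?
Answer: -1683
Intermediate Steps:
B = 1 (B = 5/(-7 + 12) = 5/5 = 5*(1/5) = 1)
(-153*(65 - 1*54))*B = -153*(65 - 1*54)*1 = -153*(65 - 54)*1 = -153*11*1 = -1683*1 = -1683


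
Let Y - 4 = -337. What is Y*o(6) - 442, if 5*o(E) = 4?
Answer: -3542/5 ≈ -708.40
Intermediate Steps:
Y = -333 (Y = 4 - 337 = -333)
o(E) = ⅘ (o(E) = (⅕)*4 = ⅘)
Y*o(6) - 442 = -333*⅘ - 442 = -1332/5 - 442 = -3542/5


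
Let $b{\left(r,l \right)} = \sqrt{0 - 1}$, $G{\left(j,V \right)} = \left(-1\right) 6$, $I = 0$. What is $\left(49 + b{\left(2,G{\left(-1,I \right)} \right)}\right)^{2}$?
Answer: $\left(49 + i\right)^{2} \approx 2400.0 + 98.0 i$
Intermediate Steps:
$G{\left(j,V \right)} = -6$
$b{\left(r,l \right)} = i$ ($b{\left(r,l \right)} = \sqrt{-1} = i$)
$\left(49 + b{\left(2,G{\left(-1,I \right)} \right)}\right)^{2} = \left(49 + i\right)^{2}$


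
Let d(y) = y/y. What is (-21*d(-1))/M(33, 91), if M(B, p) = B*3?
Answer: -7/33 ≈ -0.21212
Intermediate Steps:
M(B, p) = 3*B
d(y) = 1
(-21*d(-1))/M(33, 91) = (-21*1)/((3*33)) = -21/99 = -21*1/99 = -7/33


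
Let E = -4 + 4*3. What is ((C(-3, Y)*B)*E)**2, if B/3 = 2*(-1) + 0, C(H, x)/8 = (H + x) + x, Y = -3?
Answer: 11943936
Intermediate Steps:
C(H, x) = 8*H + 16*x (C(H, x) = 8*((H + x) + x) = 8*(H + 2*x) = 8*H + 16*x)
E = 8 (E = -4 + 12 = 8)
B = -6 (B = 3*(2*(-1) + 0) = 3*(-2 + 0) = 3*(-2) = -6)
((C(-3, Y)*B)*E)**2 = (((8*(-3) + 16*(-3))*(-6))*8)**2 = (((-24 - 48)*(-6))*8)**2 = (-72*(-6)*8)**2 = (432*8)**2 = 3456**2 = 11943936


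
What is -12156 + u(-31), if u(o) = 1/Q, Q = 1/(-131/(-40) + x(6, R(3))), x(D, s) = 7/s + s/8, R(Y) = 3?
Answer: -729001/60 ≈ -12150.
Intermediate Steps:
x(D, s) = 7/s + s/8 (x(D, s) = 7/s + s*(1/8) = 7/s + s/8)
Q = 60/359 (Q = 1/(-131/(-40) + (7/3 + (1/8)*3)) = 1/(-131*(-1/40) + (7*(1/3) + 3/8)) = 1/(131/40 + (7/3 + 3/8)) = 1/(131/40 + 65/24) = 1/(359/60) = 60/359 ≈ 0.16713)
u(o) = 359/60 (u(o) = 1/(60/359) = 359/60)
-12156 + u(-31) = -12156 + 359/60 = -729001/60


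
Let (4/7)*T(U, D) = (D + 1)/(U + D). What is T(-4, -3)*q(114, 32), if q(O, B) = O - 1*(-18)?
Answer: 66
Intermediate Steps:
q(O, B) = 18 + O (q(O, B) = O + 18 = 18 + O)
T(U, D) = 7*(1 + D)/(4*(D + U)) (T(U, D) = 7*((D + 1)/(U + D))/4 = 7*((1 + D)/(D + U))/4 = 7*(1 + D)/(4*(D + U)))
T(-4, -3)*q(114, 32) = (7*(1 - 3)/(4*(-3 - 4)))*(18 + 114) = ((7/4)*(-2)/(-7))*132 = ((7/4)*(-1/7)*(-2))*132 = (1/2)*132 = 66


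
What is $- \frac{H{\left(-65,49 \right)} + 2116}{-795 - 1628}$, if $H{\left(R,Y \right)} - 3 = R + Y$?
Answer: $\frac{2103}{2423} \approx 0.86793$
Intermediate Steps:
$H{\left(R,Y \right)} = 3 + R + Y$ ($H{\left(R,Y \right)} = 3 + \left(R + Y\right) = 3 + R + Y$)
$- \frac{H{\left(-65,49 \right)} + 2116}{-795 - 1628} = - \frac{\left(3 - 65 + 49\right) + 2116}{-795 - 1628} = - \frac{-13 + 2116}{-2423} = - \frac{2103 \left(-1\right)}{2423} = \left(-1\right) \left(- \frac{2103}{2423}\right) = \frac{2103}{2423}$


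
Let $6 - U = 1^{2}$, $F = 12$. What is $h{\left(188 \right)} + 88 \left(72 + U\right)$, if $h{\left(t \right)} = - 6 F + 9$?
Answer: $6713$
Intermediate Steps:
$U = 5$ ($U = 6 - 1^{2} = 6 - 1 = 5$)
$h{\left(t \right)} = -63$ ($h{\left(t \right)} = \left(-6\right) 12 + 9 = -72 + 9 = -63$)
$h{\left(188 \right)} + 88 \left(72 + U\right) = -63 + 88 \left(72 + 5\right) = -63 + 88 \cdot 77 = -63 + 6776 = 6713$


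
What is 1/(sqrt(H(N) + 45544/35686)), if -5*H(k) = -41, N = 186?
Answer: sqrt(75424412945)/845423 ≈ 0.32485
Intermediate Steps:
H(k) = 41/5 (H(k) = -1/5*(-41) = 41/5)
1/(sqrt(H(N) + 45544/35686)) = 1/(sqrt(41/5 + 45544/35686)) = 1/(sqrt(41/5 + 45544*(1/35686))) = 1/(sqrt(41/5 + 22772/17843)) = 1/(sqrt(845423/89215)) = 1/(sqrt(75424412945)/89215) = sqrt(75424412945)/845423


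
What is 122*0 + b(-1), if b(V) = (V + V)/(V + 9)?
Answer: -1/4 ≈ -0.25000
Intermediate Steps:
b(V) = 2*V/(9 + V) (b(V) = (2*V)/(9 + V) = 2*V/(9 + V))
122*0 + b(-1) = 122*0 + 2*(-1)/(9 - 1) = 0 + 2*(-1)/8 = 0 + 2*(-1)*(1/8) = 0 - 1/4 = -1/4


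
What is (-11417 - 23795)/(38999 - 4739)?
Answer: -8803/8565 ≈ -1.0278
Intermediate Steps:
(-11417 - 23795)/(38999 - 4739) = -35212/34260 = -35212*1/34260 = -8803/8565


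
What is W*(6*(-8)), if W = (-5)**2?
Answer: -1200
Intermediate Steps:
W = 25
W*(6*(-8)) = 25*(6*(-8)) = 25*(-48) = -1200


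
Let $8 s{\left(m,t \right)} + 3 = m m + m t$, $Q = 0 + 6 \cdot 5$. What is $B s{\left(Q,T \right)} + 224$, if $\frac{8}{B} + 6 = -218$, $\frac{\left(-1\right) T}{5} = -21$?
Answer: $\frac{46129}{224} \approx 205.93$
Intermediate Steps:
$T = 105$ ($T = \left(-5\right) \left(-21\right) = 105$)
$Q = 30$ ($Q = 0 + 30 = 30$)
$B = - \frac{1}{28}$ ($B = \frac{8}{-6 - 218} = \frac{8}{-224} = 8 \left(- \frac{1}{224}\right) = - \frac{1}{28} \approx -0.035714$)
$s{\left(m,t \right)} = - \frac{3}{8} + \frac{m^{2}}{8} + \frac{m t}{8}$ ($s{\left(m,t \right)} = - \frac{3}{8} + \frac{m m + m t}{8} = - \frac{3}{8} + \frac{m^{2} + m t}{8} = - \frac{3}{8} + \left(\frac{m^{2}}{8} + \frac{m t}{8}\right) = - \frac{3}{8} + \frac{m^{2}}{8} + \frac{m t}{8}$)
$B s{\left(Q,T \right)} + 224 = - \frac{- \frac{3}{8} + \frac{30^{2}}{8} + \frac{1}{8} \cdot 30 \cdot 105}{28} + 224 = - \frac{- \frac{3}{8} + \frac{1}{8} \cdot 900 + \frac{1575}{4}}{28} + 224 = - \frac{- \frac{3}{8} + \frac{225}{2} + \frac{1575}{4}}{28} + 224 = \left(- \frac{1}{28}\right) \frac{4047}{8} + 224 = - \frac{4047}{224} + 224 = \frac{46129}{224}$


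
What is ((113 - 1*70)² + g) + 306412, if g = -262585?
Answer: 45676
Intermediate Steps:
((113 - 1*70)² + g) + 306412 = ((113 - 1*70)² - 262585) + 306412 = ((113 - 70)² - 262585) + 306412 = (43² - 262585) + 306412 = (1849 - 262585) + 306412 = -260736 + 306412 = 45676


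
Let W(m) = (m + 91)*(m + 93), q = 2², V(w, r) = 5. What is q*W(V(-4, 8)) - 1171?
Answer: 36461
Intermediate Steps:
q = 4
W(m) = (91 + m)*(93 + m)
q*W(V(-4, 8)) - 1171 = 4*(8463 + 5² + 184*5) - 1171 = 4*(8463 + 25 + 920) - 1171 = 4*9408 - 1171 = 37632 - 1171 = 36461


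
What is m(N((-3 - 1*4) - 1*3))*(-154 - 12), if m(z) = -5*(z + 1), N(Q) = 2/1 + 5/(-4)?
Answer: 2905/2 ≈ 1452.5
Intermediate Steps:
N(Q) = ¾ (N(Q) = 2*1 + 5*(-¼) = 2 - 5/4 = ¾)
m(z) = -5 - 5*z (m(z) = -5*(1 + z) = -5 - 5*z)
m(N((-3 - 1*4) - 1*3))*(-154 - 12) = (-5 - 5*¾)*(-154 - 12) = (-5 - 15/4)*(-166) = -35/4*(-166) = 2905/2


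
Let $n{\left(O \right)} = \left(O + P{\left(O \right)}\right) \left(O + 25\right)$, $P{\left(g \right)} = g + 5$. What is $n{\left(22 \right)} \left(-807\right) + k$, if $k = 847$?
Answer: $-1857674$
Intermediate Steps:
$P{\left(g \right)} = 5 + g$
$n{\left(O \right)} = \left(5 + 2 O\right) \left(25 + O\right)$ ($n{\left(O \right)} = \left(O + \left(5 + O\right)\right) \left(O + 25\right) = \left(5 + 2 O\right) \left(25 + O\right)$)
$n{\left(22 \right)} \left(-807\right) + k = \left(125 + 2 \cdot 22^{2} + 55 \cdot 22\right) \left(-807\right) + 847 = \left(125 + 2 \cdot 484 + 1210\right) \left(-807\right) + 847 = \left(125 + 968 + 1210\right) \left(-807\right) + 847 = 2303 \left(-807\right) + 847 = -1858521 + 847 = -1857674$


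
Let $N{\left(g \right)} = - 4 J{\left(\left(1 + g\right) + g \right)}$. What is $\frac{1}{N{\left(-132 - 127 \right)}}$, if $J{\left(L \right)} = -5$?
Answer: $\frac{1}{20} \approx 0.05$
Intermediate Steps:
$N{\left(g \right)} = 20$ ($N{\left(g \right)} = \left(-4\right) \left(-5\right) = 20$)
$\frac{1}{N{\left(-132 - 127 \right)}} = \frac{1}{20}$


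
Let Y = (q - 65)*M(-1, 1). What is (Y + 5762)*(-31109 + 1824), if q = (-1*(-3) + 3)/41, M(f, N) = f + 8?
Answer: -6373265265/41 ≈ -1.5545e+8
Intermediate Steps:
M(f, N) = 8 + f
q = 6/41 (q = (3 + 3)*(1/41) = 6*(1/41) = 6/41 ≈ 0.14634)
Y = -18613/41 (Y = (6/41 - 65)*(8 - 1) = -2659/41*7 = -18613/41 ≈ -453.98)
(Y + 5762)*(-31109 + 1824) = (-18613/41 + 5762)*(-31109 + 1824) = (217629/41)*(-29285) = -6373265265/41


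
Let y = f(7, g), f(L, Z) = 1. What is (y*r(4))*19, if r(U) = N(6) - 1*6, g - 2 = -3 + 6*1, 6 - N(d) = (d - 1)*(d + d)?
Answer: -1140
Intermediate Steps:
N(d) = 6 - 2*d*(-1 + d) (N(d) = 6 - (d - 1)*(d + d) = 6 - (-1 + d)*2*d = 6 - 2*d*(-1 + d))
g = 5 (g = 2 + (-3 + 6*1) = 2 + (-3 + 6) = 2 + 3 = 5)
y = 1
r(U) = -60 (r(U) = (6 - 2*6**2 + 2*6) - 1*6 = (6 - 2*36 + 12) - 6 = (6 - 72 + 12) - 6 = -54 - 6 = -60)
(y*r(4))*19 = (1*(-60))*19 = -60*19 = -1140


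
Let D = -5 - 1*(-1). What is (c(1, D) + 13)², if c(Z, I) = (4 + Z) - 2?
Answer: 256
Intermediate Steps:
D = -4 (D = -5 + 1 = -4)
c(Z, I) = 2 + Z
(c(1, D) + 13)² = ((2 + 1) + 13)² = (3 + 13)² = 16² = 256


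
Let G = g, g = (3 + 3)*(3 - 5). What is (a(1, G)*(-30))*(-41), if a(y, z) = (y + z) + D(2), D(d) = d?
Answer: -11070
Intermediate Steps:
g = -12 (g = 6*(-2) = -12)
G = -12
a(y, z) = 2 + y + z (a(y, z) = (y + z) + 2 = 2 + y + z)
(a(1, G)*(-30))*(-41) = ((2 + 1 - 12)*(-30))*(-41) = -9*(-30)*(-41) = 270*(-41) = -11070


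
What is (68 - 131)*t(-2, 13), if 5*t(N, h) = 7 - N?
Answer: -567/5 ≈ -113.40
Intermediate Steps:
t(N, h) = 7/5 - N/5 (t(N, h) = (7 - N)/5 = 7/5 - N/5)
(68 - 131)*t(-2, 13) = (68 - 131)*(7/5 - ⅕*(-2)) = -63*(7/5 + ⅖) = -63*9/5 = -567/5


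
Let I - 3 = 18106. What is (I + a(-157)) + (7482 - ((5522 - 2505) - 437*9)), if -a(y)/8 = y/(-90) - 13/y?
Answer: 187168679/7065 ≈ 26492.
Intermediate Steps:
I = 18109 (I = 3 + 18106 = 18109)
a(y) = 104/y + 4*y/45 (a(y) = -8*(y/(-90) - 13/y) = -8*(y*(-1/90) - 13/y) = -8*(-y/90 - 13/y) = -8*(-13/y - y/90) = 104/y + 4*y/45)
(I + a(-157)) + (7482 - ((5522 - 2505) - 437*9)) = (18109 + (104/(-157) + (4/45)*(-157))) + (7482 - ((5522 - 2505) - 437*9)) = (18109 + (104*(-1/157) - 628/45)) + (7482 - (3017 - 3933)) = (18109 + (-104/157 - 628/45)) + (7482 - 1*(-916)) = (18109 - 103276/7065) + (7482 + 916) = 127836809/7065 + 8398 = 187168679/7065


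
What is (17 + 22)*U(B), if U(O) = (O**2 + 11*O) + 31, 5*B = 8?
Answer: 49881/25 ≈ 1995.2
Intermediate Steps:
B = 8/5 (B = (1/5)*8 = 8/5 ≈ 1.6000)
U(O) = 31 + O**2 + 11*O
(17 + 22)*U(B) = (17 + 22)*(31 + (8/5)**2 + 11*(8/5)) = 39*(31 + 64/25 + 88/5) = 39*(1279/25) = 49881/25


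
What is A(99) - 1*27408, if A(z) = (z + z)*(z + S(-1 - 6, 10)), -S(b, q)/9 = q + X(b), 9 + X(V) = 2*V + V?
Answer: 27834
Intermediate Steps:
X(V) = -9 + 3*V (X(V) = -9 + (2*V + V) = -9 + 3*V)
S(b, q) = 81 - 27*b - 9*q (S(b, q) = -9*(q + (-9 + 3*b)) = -9*(-9 + q + 3*b) = 81 - 27*b - 9*q)
A(z) = 2*z*(180 + z) (A(z) = (z + z)*(z + (81 - 27*(-1 - 6) - 9*10)) = (2*z)*(z + (81 - 27*(-7) - 90)) = (2*z)*(z + (81 + 189 - 90)) = (2*z)*(z + 180) = (2*z)*(180 + z) = 2*z*(180 + z))
A(99) - 1*27408 = 2*99*(180 + 99) - 1*27408 = 2*99*279 - 27408 = 55242 - 27408 = 27834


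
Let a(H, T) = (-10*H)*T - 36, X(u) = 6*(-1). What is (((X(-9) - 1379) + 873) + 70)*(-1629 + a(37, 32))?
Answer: 5969210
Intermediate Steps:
X(u) = -6
a(H, T) = -36 - 10*H*T (a(H, T) = -10*H*T - 36 = -36 - 10*H*T)
(((X(-9) - 1379) + 873) + 70)*(-1629 + a(37, 32)) = (((-6 - 1379) + 873) + 70)*(-1629 + (-36 - 10*37*32)) = ((-1385 + 873) + 70)*(-1629 + (-36 - 11840)) = (-512 + 70)*(-1629 - 11876) = -442*(-13505) = 5969210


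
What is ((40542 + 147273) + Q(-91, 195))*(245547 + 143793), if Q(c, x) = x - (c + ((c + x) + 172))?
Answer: 73127785500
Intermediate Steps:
Q(c, x) = -172 - 2*c (Q(c, x) = x - (c + (172 + c + x)) = x - (172 + x + 2*c) = x + (-172 - x - 2*c) = -172 - 2*c)
((40542 + 147273) + Q(-91, 195))*(245547 + 143793) = ((40542 + 147273) + (-172 - 2*(-91)))*(245547 + 143793) = (187815 + (-172 + 182))*389340 = (187815 + 10)*389340 = 187825*389340 = 73127785500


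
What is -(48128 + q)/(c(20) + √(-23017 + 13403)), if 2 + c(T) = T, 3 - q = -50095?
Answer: -884034/4969 + 49113*I*√9614/4969 ≈ -177.91 + 969.12*I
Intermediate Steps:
q = 50098 (q = 3 - 1*(-50095) = 3 + 50095 = 50098)
c(T) = -2 + T
-(48128 + q)/(c(20) + √(-23017 + 13403)) = -(48128 + 50098)/((-2 + 20) + √(-23017 + 13403)) = -98226/(18 + √(-9614)) = -98226/(18 + I*√9614)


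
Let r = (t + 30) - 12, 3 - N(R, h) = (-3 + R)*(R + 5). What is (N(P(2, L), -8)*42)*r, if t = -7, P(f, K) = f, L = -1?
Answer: 4620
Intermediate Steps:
N(R, h) = 3 - (-3 + R)*(5 + R) (N(R, h) = 3 - (-3 + R)*(R + 5) = 3 - (-3 + R)*(5 + R))
r = 11 (r = (-7 + 30) - 12 = 23 - 12 = 11)
(N(P(2, L), -8)*42)*r = ((18 - 1*2**2 - 2*2)*42)*11 = ((18 - 1*4 - 4)*42)*11 = ((18 - 4 - 4)*42)*11 = (10*42)*11 = 420*11 = 4620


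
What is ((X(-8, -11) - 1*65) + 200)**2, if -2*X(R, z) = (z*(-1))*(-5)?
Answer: 105625/4 ≈ 26406.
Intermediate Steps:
X(R, z) = -5*z/2 (X(R, z) = -z*(-1)*(-5)/2 = -(-z)*(-5)/2 = -5*z/2)
((X(-8, -11) - 1*65) + 200)**2 = ((-5/2*(-11) - 1*65) + 200)**2 = ((55/2 - 65) + 200)**2 = (-75/2 + 200)**2 = (325/2)**2 = 105625/4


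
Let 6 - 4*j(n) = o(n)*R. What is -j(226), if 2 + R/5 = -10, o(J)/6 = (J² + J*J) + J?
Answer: -18428043/2 ≈ -9.2140e+6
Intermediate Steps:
o(J) = 6*J + 12*J² (o(J) = 6*((J² + J*J) + J) = 6*((J² + J²) + J) = 6*(2*J² + J) = 6*(J + 2*J²) = 6*J + 12*J²)
R = -60 (R = -10 + 5*(-10) = -10 - 50 = -60)
j(n) = 3/2 + 90*n*(1 + 2*n) (j(n) = 3/2 - 6*n*(1 + 2*n)*(-60)/4 = 3/2 - (-90)*n*(1 + 2*n) = 3/2 + 90*n*(1 + 2*n))
-j(226) = -(3/2 + 90*226*(1 + 2*226)) = -(3/2 + 90*226*(1 + 452)) = -(3/2 + 90*226*453) = -(3/2 + 9214020) = -1*18428043/2 = -18428043/2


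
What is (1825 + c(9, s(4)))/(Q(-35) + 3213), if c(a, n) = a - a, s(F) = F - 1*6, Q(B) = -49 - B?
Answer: 1825/3199 ≈ 0.57049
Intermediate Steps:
s(F) = -6 + F (s(F) = F - 6 = -6 + F)
c(a, n) = 0
(1825 + c(9, s(4)))/(Q(-35) + 3213) = (1825 + 0)/((-49 - 1*(-35)) + 3213) = 1825/((-49 + 35) + 3213) = 1825/(-14 + 3213) = 1825/3199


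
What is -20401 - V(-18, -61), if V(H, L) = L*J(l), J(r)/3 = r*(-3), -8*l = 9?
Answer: -158267/8 ≈ -19783.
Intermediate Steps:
l = -9/8 (l = -⅛*9 = -9/8 ≈ -1.1250)
J(r) = -9*r (J(r) = 3*(r*(-3)) = 3*(-3*r) = -9*r)
V(H, L) = 81*L/8 (V(H, L) = L*(-9*(-9/8)) = L*(81/8) = 81*L/8)
-20401 - V(-18, -61) = -20401 - 81*(-61)/8 = -20401 - 1*(-4941/8) = -20401 + 4941/8 = -158267/8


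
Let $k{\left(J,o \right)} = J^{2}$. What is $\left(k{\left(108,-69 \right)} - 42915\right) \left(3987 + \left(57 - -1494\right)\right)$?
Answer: $-173068038$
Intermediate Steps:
$\left(k{\left(108,-69 \right)} - 42915\right) \left(3987 + \left(57 - -1494\right)\right) = \left(108^{2} - 42915\right) \left(3987 + \left(57 - -1494\right)\right) = \left(11664 - 42915\right) \left(3987 + \left(57 + 1494\right)\right) = - 31251 \left(3987 + 1551\right) = \left(-31251\right) 5538 = -173068038$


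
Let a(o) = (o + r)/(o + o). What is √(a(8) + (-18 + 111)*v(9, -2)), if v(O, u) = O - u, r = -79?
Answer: √16297/4 ≈ 31.915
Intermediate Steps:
a(o) = (-79 + o)/(2*o) (a(o) = (o - 79)/(o + o) = (-79 + o)/((2*o)) = (-79 + o)*(1/(2*o)) = (-79 + o)/(2*o))
√(a(8) + (-18 + 111)*v(9, -2)) = √((½)*(-79 + 8)/8 + (-18 + 111)*(9 - 1*(-2))) = √((½)*(⅛)*(-71) + 93*(9 + 2)) = √(-71/16 + 93*11) = √(-71/16 + 1023) = √(16297/16) = √16297/4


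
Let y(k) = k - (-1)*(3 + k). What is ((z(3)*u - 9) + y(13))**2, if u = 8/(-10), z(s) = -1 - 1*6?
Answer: 16384/25 ≈ 655.36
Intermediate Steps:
y(k) = 3 + 2*k (y(k) = k - (-3 - k) = k + (3 + k) = 3 + 2*k)
z(s) = -7 (z(s) = -1 - 6 = -7)
u = -4/5 (u = 8*(-1/10) = -4/5 ≈ -0.80000)
((z(3)*u - 9) + y(13))**2 = ((-7*(-4/5) - 9) + (3 + 2*13))**2 = ((28/5 - 9) + (3 + 26))**2 = (-17/5 + 29)**2 = (128/5)**2 = 16384/25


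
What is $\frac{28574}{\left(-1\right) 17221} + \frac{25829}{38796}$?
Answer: $- \frac{663755695}{668105916} \approx -0.99349$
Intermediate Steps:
$\frac{28574}{\left(-1\right) 17221} + \frac{25829}{38796} = \frac{28574}{-17221} + 25829 \cdot \frac{1}{38796} = 28574 \left(- \frac{1}{17221}\right) + \frac{25829}{38796} = - \frac{28574}{17221} + \frac{25829}{38796} = - \frac{663755695}{668105916}$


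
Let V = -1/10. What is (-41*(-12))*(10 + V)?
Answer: 24354/5 ≈ 4870.8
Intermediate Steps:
V = -⅒ (V = -1*⅒ = -⅒ ≈ -0.10000)
(-41*(-12))*(10 + V) = (-41*(-12))*(10 - ⅒) = 492*(99/10) = 24354/5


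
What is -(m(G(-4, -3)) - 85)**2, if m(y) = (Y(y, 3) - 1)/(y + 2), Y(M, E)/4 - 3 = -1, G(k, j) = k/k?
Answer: -61504/9 ≈ -6833.8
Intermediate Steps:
G(k, j) = 1
Y(M, E) = 8 (Y(M, E) = 12 + 4*(-1) = 12 - 4 = 8)
m(y) = 7/(2 + y) (m(y) = (8 - 1)/(y + 2) = 7/(2 + y))
-(m(G(-4, -3)) - 85)**2 = -(7/(2 + 1) - 85)**2 = -(7/3 - 85)**2 = -(-248/3)**2 = -1*61504/9 = -61504/9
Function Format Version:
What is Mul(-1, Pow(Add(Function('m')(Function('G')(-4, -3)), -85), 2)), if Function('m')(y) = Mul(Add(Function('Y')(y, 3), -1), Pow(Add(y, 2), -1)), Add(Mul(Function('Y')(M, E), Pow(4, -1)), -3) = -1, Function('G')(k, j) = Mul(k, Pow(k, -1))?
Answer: Rational(-61504, 9) ≈ -6833.8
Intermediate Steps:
Function('G')(k, j) = 1
Function('Y')(M, E) = 8 (Function('Y')(M, E) = Add(12, Mul(4, -1)) = Add(12, -4) = 8)
Function('m')(y) = Mul(7, Pow(Add(2, y), -1)) (Function('m')(y) = Mul(Add(8, -1), Pow(Add(y, 2), -1)) = Mul(7, Pow(Add(2, y), -1)))
Mul(-1, Pow(Add(Function('m')(Function('G')(-4, -3)), -85), 2)) = Mul(-1, Pow(Add(Mul(7, Pow(Add(2, 1), -1)), -85), 2)) = Mul(-1, Pow(Add(Mul(7, Pow(3, -1)), -85), 2)) = Mul(-1, Pow(Add(Mul(7, Rational(1, 3)), -85), 2)) = Mul(-1, Pow(Add(Rational(7, 3), -85), 2)) = Mul(-1, Pow(Rational(-248, 3), 2)) = Mul(-1, Rational(61504, 9)) = Rational(-61504, 9)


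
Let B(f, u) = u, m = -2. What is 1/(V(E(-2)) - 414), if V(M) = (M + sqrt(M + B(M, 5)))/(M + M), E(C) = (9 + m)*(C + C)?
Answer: -1296736/536200359 + 56*I*sqrt(23)/536200359 ≈ -0.0024184 + 5.0087e-7*I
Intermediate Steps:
E(C) = 14*C (E(C) = (9 - 2)*(C + C) = 7*(2*C) = 14*C)
V(M) = (M + sqrt(5 + M))/(2*M) (V(M) = (M + sqrt(M + 5))/(M + M) = (M + sqrt(5 + M))/((2*M)) = (M + sqrt(5 + M))*(1/(2*M)) = (M + sqrt(5 + M))/(2*M))
1/(V(E(-2)) - 414) = 1/((14*(-2) + sqrt(5 + 14*(-2)))/(2*((14*(-2)))) - 414) = 1/((1/2)*(-28 + sqrt(5 - 28))/(-28) - 414) = 1/((1/2)*(-1/28)*(-28 + sqrt(-23)) - 414) = 1/((1/2)*(-1/28)*(-28 + I*sqrt(23)) - 414) = 1/((1/2 - I*sqrt(23)/56) - 414) = 1/(-827/2 - I*sqrt(23)/56)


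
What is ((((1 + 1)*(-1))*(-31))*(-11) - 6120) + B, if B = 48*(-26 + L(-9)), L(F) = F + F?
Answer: -8914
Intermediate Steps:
L(F) = 2*F
B = -2112 (B = 48*(-26 + 2*(-9)) = 48*(-26 - 18) = 48*(-44) = -2112)
((((1 + 1)*(-1))*(-31))*(-11) - 6120) + B = ((((1 + 1)*(-1))*(-31))*(-11) - 6120) - 2112 = (((2*(-1))*(-31))*(-11) - 6120) - 2112 = (-2*(-31)*(-11) - 6120) - 2112 = (62*(-11) - 6120) - 2112 = (-682 - 6120) - 2112 = -6802 - 2112 = -8914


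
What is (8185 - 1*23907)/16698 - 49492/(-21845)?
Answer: 241485163/182383905 ≈ 1.3240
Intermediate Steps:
(8185 - 1*23907)/16698 - 49492/(-21845) = (8185 - 23907)*(1/16698) - 49492*(-1/21845) = -15722*1/16698 + 49492/21845 = -7861/8349 + 49492/21845 = 241485163/182383905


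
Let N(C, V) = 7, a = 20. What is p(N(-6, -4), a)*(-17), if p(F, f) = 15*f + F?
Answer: -5219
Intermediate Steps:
p(F, f) = F + 15*f
p(N(-6, -4), a)*(-17) = (7 + 15*20)*(-17) = (7 + 300)*(-17) = 307*(-17) = -5219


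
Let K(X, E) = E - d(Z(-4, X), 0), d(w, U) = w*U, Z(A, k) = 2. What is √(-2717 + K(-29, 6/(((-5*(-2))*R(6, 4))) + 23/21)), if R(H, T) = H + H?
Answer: I*√119769195/210 ≈ 52.114*I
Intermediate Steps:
R(H, T) = 2*H
d(w, U) = U*w
K(X, E) = E (K(X, E) = E - 0*2 = E - 1*0 = E + 0 = E)
√(-2717 + K(-29, 6/(((-5*(-2))*R(6, 4))) + 23/21)) = √(-2717 + (6/(((-5*(-2))*(2*6))) + 23/21)) = √(-2717 + (6/((10*12)) + 23*(1/21))) = √(-2717 + (6/120 + 23/21)) = √(-2717 + (6*(1/120) + 23/21)) = √(-2717 + (1/20 + 23/21)) = √(-2717 + 481/420) = √(-1140659/420) = I*√119769195/210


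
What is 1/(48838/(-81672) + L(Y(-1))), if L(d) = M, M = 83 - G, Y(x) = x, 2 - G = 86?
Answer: 40836/6795193 ≈ 0.0060095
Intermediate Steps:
G = -84 (G = 2 - 1*86 = 2 - 86 = -84)
M = 167 (M = 83 - 1*(-84) = 83 + 84 = 167)
L(d) = 167
1/(48838/(-81672) + L(Y(-1))) = 1/(48838/(-81672) + 167) = 1/(48838*(-1/81672) + 167) = 1/(-24419/40836 + 167) = 1/(6795193/40836) = 40836/6795193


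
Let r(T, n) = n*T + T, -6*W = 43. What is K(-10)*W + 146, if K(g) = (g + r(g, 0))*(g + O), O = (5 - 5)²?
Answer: -3862/3 ≈ -1287.3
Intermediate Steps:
W = -43/6 (W = -⅙*43 = -43/6 ≈ -7.1667)
r(T, n) = T + T*n (r(T, n) = T*n + T = T + T*n)
O = 0 (O = 0² = 0)
K(g) = 2*g² (K(g) = (g + g*(1 + 0))*(g + 0) = (g + g*1)*g = (g + g)*g = (2*g)*g = 2*g²)
K(-10)*W + 146 = (2*(-10)²)*(-43/6) + 146 = (2*100)*(-43/6) + 146 = 200*(-43/6) + 146 = -4300/3 + 146 = -3862/3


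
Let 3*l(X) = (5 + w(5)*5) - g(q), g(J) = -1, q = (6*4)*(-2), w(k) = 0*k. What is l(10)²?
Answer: 4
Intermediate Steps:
w(k) = 0
q = -48 (q = 24*(-2) = -48)
l(X) = 2 (l(X) = ((5 + 0*5) - 1*(-1))/3 = ((5 + 0) + 1)/3 = (5 + 1)/3 = (⅓)*6 = 2)
l(10)² = 2² = 4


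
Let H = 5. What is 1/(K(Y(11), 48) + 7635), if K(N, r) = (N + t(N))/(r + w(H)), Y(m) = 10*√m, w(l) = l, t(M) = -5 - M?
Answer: 53/404650 ≈ 0.00013098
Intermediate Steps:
K(N, r) = -5/(5 + r) (K(N, r) = (N + (-5 - N))/(r + 5) = -5/(5 + r))
1/(K(Y(11), 48) + 7635) = 1/(-5/(5 + 48) + 7635) = 1/(-5/53 + 7635) = 1/(404650/53) = 53/404650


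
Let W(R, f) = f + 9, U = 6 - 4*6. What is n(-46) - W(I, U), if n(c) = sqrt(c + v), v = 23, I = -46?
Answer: 9 + I*sqrt(23) ≈ 9.0 + 4.7958*I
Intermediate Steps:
U = -18 (U = 6 - 24 = -18)
n(c) = sqrt(23 + c) (n(c) = sqrt(c + 23) = sqrt(23 + c))
W(R, f) = 9 + f
n(-46) - W(I, U) = sqrt(23 - 46) - (9 - 18) = sqrt(-23) - 1*(-9) = I*sqrt(23) + 9 = 9 + I*sqrt(23)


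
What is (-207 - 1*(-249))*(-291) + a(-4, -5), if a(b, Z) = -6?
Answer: -12228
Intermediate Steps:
(-207 - 1*(-249))*(-291) + a(-4, -5) = (-207 - 1*(-249))*(-291) - 6 = (-207 + 249)*(-291) - 6 = 42*(-291) - 6 = -12222 - 6 = -12228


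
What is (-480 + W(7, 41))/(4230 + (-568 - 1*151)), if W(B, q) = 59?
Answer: -421/3511 ≈ -0.11991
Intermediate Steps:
(-480 + W(7, 41))/(4230 + (-568 - 1*151)) = (-480 + 59)/(4230 + (-568 - 1*151)) = -421/(4230 + (-568 - 151)) = -421/(4230 - 719) = -421/3511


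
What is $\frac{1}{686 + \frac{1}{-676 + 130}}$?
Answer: $\frac{546}{374555} \approx 0.0014577$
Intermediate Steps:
$\frac{1}{686 + \frac{1}{-676 + 130}} = \frac{1}{686 + \frac{1}{-546}} = \frac{1}{686 - \frac{1}{546}} = \frac{1}{\frac{374555}{546}} = \frac{546}{374555}$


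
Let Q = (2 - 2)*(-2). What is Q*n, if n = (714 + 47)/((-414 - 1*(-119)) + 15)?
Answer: 0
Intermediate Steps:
Q = 0 (Q = 0*(-2) = 0)
n = -761/280 (n = 761/((-414 + 119) + 15) = 761/(-295 + 15) = 761/(-280) = 761*(-1/280) = -761/280 ≈ -2.7179)
Q*n = 0*(-761/280) = 0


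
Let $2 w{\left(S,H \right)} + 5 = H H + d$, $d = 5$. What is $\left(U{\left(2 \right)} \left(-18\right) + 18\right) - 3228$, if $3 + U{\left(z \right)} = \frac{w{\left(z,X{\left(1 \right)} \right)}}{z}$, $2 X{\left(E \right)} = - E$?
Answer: $- \frac{25257}{8} \approx -3157.1$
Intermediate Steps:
$X{\left(E \right)} = - \frac{E}{2}$ ($X{\left(E \right)} = \frac{\left(-1\right) E}{2} = - \frac{E}{2}$)
$w{\left(S,H \right)} = \frac{H^{2}}{2}$ ($w{\left(S,H \right)} = - \frac{5}{2} + \frac{H H + 5}{2} = - \frac{5}{2} + \frac{H^{2} + 5}{2} = - \frac{5}{2} + \frac{5 + H^{2}}{2} = - \frac{5}{2} + \left(\frac{5}{2} + \frac{H^{2}}{2}\right) = \frac{H^{2}}{2}$)
$U{\left(z \right)} = -3 + \frac{1}{8 z}$ ($U{\left(z \right)} = -3 + \frac{\frac{1}{2} \left(\left(- \frac{1}{2}\right) 1\right)^{2}}{z} = -3 + \frac{\frac{1}{2} \left(- \frac{1}{2}\right)^{2}}{z} = -3 + \frac{\frac{1}{2} \cdot \frac{1}{4}}{z} = -3 + \frac{1}{8 z}$)
$\left(U{\left(2 \right)} \left(-18\right) + 18\right) - 3228 = \left(\left(-3 + \frac{1}{8 \cdot 2}\right) \left(-18\right) + 18\right) - 3228 = \left(\left(-3 + \frac{1}{8} \cdot \frac{1}{2}\right) \left(-18\right) + 18\right) - 3228 = \left(\left(-3 + \frac{1}{16}\right) \left(-18\right) + 18\right) - 3228 = \left(\left(- \frac{47}{16}\right) \left(-18\right) + 18\right) - 3228 = \left(\frac{423}{8} + 18\right) - 3228 = \frac{567}{8} - 3228 = - \frac{25257}{8}$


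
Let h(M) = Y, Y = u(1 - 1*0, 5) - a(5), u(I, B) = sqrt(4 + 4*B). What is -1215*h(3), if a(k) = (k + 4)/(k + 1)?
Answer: 3645/2 - 2430*sqrt(6) ≈ -4129.8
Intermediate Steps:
a(k) = (4 + k)/(1 + k)
Y = -3/2 + 2*sqrt(6) (Y = 2*sqrt(1 + 5) - (4 + 5)/(1 + 5) = 2*sqrt(6) - 9/6 = 2*sqrt(6) - 1*3/2 = 2*sqrt(6) - 3/2 = -3/2 + 2*sqrt(6) ≈ 3.3990)
h(M) = -3/2 + 2*sqrt(6)
-1215*h(3) = -1215*(-3/2 + 2*sqrt(6)) = 3645/2 - 2430*sqrt(6)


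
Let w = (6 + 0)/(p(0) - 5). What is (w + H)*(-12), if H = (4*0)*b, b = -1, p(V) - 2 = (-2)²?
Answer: -72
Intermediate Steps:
p(V) = 6 (p(V) = 2 + (-2)² = 2 + 4 = 6)
w = 6 (w = (6 + 0)/(6 - 5) = 6/1 = 6*1 = 6)
H = 0 (H = (4*0)*(-1) = 0*(-1) = 0)
(w + H)*(-12) = (6 + 0)*(-12) = 6*(-12) = -72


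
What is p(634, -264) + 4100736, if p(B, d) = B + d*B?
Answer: 3933994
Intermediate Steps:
p(B, d) = B + B*d
p(634, -264) + 4100736 = 634*(1 - 264) + 4100736 = 634*(-263) + 4100736 = -166742 + 4100736 = 3933994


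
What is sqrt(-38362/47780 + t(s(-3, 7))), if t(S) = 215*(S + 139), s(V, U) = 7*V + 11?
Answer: sqrt(15828796559410)/23890 ≈ 166.54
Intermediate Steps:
s(V, U) = 11 + 7*V
t(S) = 29885 + 215*S (t(S) = 215*(139 + S) = 29885 + 215*S)
sqrt(-38362/47780 + t(s(-3, 7))) = sqrt(-38362/47780 + (29885 + 215*(11 + 7*(-3)))) = sqrt(-38362*1/47780 + (29885 + 215*(11 - 21))) = sqrt(-19181/23890 + (29885 + 215*(-10))) = sqrt(-19181/23890 + (29885 - 2150)) = sqrt(-19181/23890 + 27735) = sqrt(662569969/23890) = sqrt(15828796559410)/23890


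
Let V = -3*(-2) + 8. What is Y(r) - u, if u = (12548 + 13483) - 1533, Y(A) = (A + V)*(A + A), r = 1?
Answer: -24468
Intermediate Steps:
V = 14 (V = 6 + 8 = 14)
Y(A) = 2*A*(14 + A) (Y(A) = (A + 14)*(A + A) = (14 + A)*(2*A) = 2*A*(14 + A))
u = 24498 (u = 26031 - 1533 = 24498)
Y(r) - u = 2*1*(14 + 1) - 1*24498 = 2*1*15 - 24498 = 30 - 24498 = -24468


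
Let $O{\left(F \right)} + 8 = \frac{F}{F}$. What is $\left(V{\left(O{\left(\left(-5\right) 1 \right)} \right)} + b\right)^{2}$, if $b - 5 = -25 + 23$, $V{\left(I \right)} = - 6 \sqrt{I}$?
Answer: $-243 - 36 i \sqrt{7} \approx -243.0 - 95.247 i$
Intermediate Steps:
$O{\left(F \right)} = -7$ ($O{\left(F \right)} = -8 + \frac{F}{F} = -8 + 1 = -7$)
$b = 3$ ($b = 5 + \left(-25 + 23\right) = 5 - 2 = 3$)
$\left(V{\left(O{\left(\left(-5\right) 1 \right)} \right)} + b\right)^{2} = \left(- 6 \sqrt{-7} + 3\right)^{2} = \left(- 6 i \sqrt{7} + 3\right)^{2} = \left(3 - 6 i \sqrt{7}\right)^{2}$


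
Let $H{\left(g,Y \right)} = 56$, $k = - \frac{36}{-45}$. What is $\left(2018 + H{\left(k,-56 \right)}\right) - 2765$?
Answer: $-691$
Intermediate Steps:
$k = \frac{4}{5}$ ($k = \left(-36\right) \left(- \frac{1}{45}\right) = \frac{4}{5} \approx 0.8$)
$\left(2018 + H{\left(k,-56 \right)}\right) - 2765 = \left(2018 + 56\right) - 2765 = 2074 - 2765 = -691$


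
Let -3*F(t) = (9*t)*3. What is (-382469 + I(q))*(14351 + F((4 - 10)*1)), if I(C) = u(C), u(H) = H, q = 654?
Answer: -5500045075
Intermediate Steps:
I(C) = C
F(t) = -9*t (F(t) = -9*t*3/3 = -9*t)
(-382469 + I(q))*(14351 + F((4 - 10)*1)) = (-382469 + 654)*(14351 - 9*(4 - 10)) = -381815*(14351 - (-54)) = -381815*(14351 - 9*(-6)) = -381815*(14351 + 54) = -381815*14405 = -5500045075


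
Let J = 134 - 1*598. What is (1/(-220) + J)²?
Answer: 10420530561/48400 ≈ 2.1530e+5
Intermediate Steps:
J = -464 (J = 134 - 598 = -464)
(1/(-220) + J)² = (1/(-220) - 464)² = (-1/220 - 464)² = (-102081/220)² = 10420530561/48400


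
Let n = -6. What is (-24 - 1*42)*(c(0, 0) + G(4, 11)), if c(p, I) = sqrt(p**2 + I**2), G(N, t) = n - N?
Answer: 660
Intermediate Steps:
G(N, t) = -6 - N
c(p, I) = sqrt(I**2 + p**2)
(-24 - 1*42)*(c(0, 0) + G(4, 11)) = (-24 - 1*42)*(sqrt(0**2 + 0**2) + (-6 - 1*4)) = (-24 - 42)*(sqrt(0 + 0) + (-6 - 4)) = -66*(sqrt(0) - 10) = -66*(0 - 10) = -66*(-10) = 660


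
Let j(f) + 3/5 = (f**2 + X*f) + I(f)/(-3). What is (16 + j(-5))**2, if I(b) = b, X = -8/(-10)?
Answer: 326041/225 ≈ 1449.1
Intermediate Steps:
X = 4/5 (X = -8*(-1/10) = 4/5 ≈ 0.80000)
j(f) = -3/5 + f**2 + 7*f/15 (j(f) = -3/5 + ((f**2 + 4*f/5) + f/(-3)) = -3/5 + ((f**2 + 4*f/5) + f*(-1/3)) = -3/5 + ((f**2 + 4*f/5) - f/3) = -3/5 + (f**2 + 7*f/15) = -3/5 + f**2 + 7*f/15)
(16 + j(-5))**2 = (16 + (-3/5 + (-5)**2 + (7/15)*(-5)))**2 = (16 + (-3/5 + 25 - 7/3))**2 = (16 + 331/15)**2 = (571/15)**2 = 326041/225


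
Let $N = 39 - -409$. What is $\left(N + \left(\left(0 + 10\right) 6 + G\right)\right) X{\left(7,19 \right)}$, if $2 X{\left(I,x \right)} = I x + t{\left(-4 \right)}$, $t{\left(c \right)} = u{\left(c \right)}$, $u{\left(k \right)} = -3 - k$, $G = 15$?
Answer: $35041$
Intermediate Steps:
$t{\left(c \right)} = -3 - c$
$X{\left(I,x \right)} = \frac{1}{2} + \frac{I x}{2}$ ($X{\left(I,x \right)} = \frac{I x - -1}{2} = \frac{I x + \left(-3 + 4\right)}{2} = \frac{I x + 1}{2} = \frac{1 + I x}{2} = \frac{1}{2} + \frac{I x}{2}$)
$N = 448$ ($N = 39 + 409 = 448$)
$\left(N + \left(\left(0 + 10\right) 6 + G\right)\right) X{\left(7,19 \right)} = \left(448 + \left(\left(0 + 10\right) 6 + 15\right)\right) \left(\frac{1}{2} + \frac{1}{2} \cdot 7 \cdot 19\right) = \left(448 + \left(10 \cdot 6 + 15\right)\right) \left(\frac{1}{2} + \frac{133}{2}\right) = \left(448 + \left(60 + 15\right)\right) 67 = \left(448 + 75\right) 67 = 523 \cdot 67 = 35041$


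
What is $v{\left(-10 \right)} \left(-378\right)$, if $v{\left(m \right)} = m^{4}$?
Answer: $-3780000$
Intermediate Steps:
$v{\left(-10 \right)} \left(-378\right) = \left(-10\right)^{4} \left(-378\right) = 10000 \left(-378\right) = -3780000$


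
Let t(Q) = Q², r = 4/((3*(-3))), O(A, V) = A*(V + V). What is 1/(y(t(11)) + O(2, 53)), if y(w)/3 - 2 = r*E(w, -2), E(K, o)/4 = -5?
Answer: 3/734 ≈ 0.0040872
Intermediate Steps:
E(K, o) = -20 (E(K, o) = 4*(-5) = -20)
O(A, V) = 2*A*V (O(A, V) = A*(2*V) = 2*A*V)
r = -4/9 (r = 4/(-9) = 4*(-⅑) = -4/9 ≈ -0.44444)
y(w) = 98/3 (y(w) = 6 + 3*(-4/9*(-20)) = 6 + 3*(80/9) = 6 + 80/3 = 98/3)
1/(y(t(11)) + O(2, 53)) = 1/(98/3 + 2*2*53) = 1/(98/3 + 212) = 1/(734/3) = 3/734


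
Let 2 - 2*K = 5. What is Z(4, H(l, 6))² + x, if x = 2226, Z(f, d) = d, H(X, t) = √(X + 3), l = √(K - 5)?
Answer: 2229 + I*√26/2 ≈ 2229.0 + 2.5495*I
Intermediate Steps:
K = -3/2 (K = 1 - ½*5 = 1 - 5/2 = -3/2 ≈ -1.5000)
l = I*√26/2 (l = √(-3/2 - 5) = √(-13/2) = I*√26/2 ≈ 2.5495*I)
H(X, t) = √(3 + X)
Z(4, H(l, 6))² + x = (√(3 + I*√26/2))² + 2226 = (3 + I*√26/2) + 2226 = 2229 + I*√26/2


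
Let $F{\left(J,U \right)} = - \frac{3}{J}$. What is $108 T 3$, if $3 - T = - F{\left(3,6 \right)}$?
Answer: $648$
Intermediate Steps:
$T = 2$ ($T = 3 - - \frac{-3}{3} = 3 - \left(-1\right) \left(-1\right) = 3 - 1 = 2$)
$108 T 3 = 108 \cdot 2 \cdot 3 = 108 \cdot 6 = 648$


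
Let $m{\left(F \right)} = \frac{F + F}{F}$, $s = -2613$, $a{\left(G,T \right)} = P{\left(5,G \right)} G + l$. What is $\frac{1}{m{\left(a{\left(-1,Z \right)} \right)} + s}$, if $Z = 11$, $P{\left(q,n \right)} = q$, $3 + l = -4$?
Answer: $- \frac{1}{2611} \approx -0.000383$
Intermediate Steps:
$l = -7$ ($l = -3 - 4 = -7$)
$a{\left(G,T \right)} = -7 + 5 G$ ($a{\left(G,T \right)} = 5 G - 7 = -7 + 5 G$)
$m{\left(F \right)} = 2$ ($m{\left(F \right)} = \frac{2 F}{F} = 2$)
$\frac{1}{m{\left(a{\left(-1,Z \right)} \right)} + s} = \frac{1}{2 - 2613} = \frac{1}{-2611} = - \frac{1}{2611}$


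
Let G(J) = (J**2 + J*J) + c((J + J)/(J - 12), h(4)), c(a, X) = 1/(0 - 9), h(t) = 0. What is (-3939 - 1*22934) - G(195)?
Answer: -926306/9 ≈ -1.0292e+5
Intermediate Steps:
c(a, X) = -1/9 (c(a, X) = 1/(-9) = -1/9)
G(J) = -1/9 + 2*J**2 (G(J) = (J**2 + J*J) - 1/9 = (J**2 + J**2) - 1/9 = 2*J**2 - 1/9 = -1/9 + 2*J**2)
(-3939 - 1*22934) - G(195) = (-3939 - 1*22934) - (-1/9 + 2*195**2) = (-3939 - 22934) - (-1/9 + 2*38025) = -26873 - (-1/9 + 76050) = -26873 - 1*684449/9 = -26873 - 684449/9 = -926306/9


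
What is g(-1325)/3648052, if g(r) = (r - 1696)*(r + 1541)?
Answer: -163134/912013 ≈ -0.17887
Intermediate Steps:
g(r) = (-1696 + r)*(1541 + r)
g(-1325)/3648052 = (-2613536 + (-1325)² - 155*(-1325))/3648052 = (-2613536 + 1755625 + 205375)*(1/3648052) = -652536*1/3648052 = -163134/912013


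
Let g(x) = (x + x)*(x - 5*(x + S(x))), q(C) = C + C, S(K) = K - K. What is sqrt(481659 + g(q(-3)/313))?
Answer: sqrt(47187650283)/313 ≈ 694.02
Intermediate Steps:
S(K) = 0
q(C) = 2*C
g(x) = -8*x**2 (g(x) = (x + x)*(x - 5*(x + 0)) = (2*x)*(x - 5*x) = (2*x)*(-4*x) = -8*x**2)
sqrt(481659 + g(q(-3)/313)) = sqrt(481659 - 8*((2*(-3))/313)**2) = sqrt(481659 - 8*(-6*1/313)**2) = sqrt(481659 - 8*(-6/313)**2) = sqrt(481659 - 8*36/97969) = sqrt(481659 - 288/97969) = sqrt(47187650283/97969) = sqrt(47187650283)/313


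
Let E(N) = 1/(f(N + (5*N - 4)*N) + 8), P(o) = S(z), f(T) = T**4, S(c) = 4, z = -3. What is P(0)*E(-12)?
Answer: 1/81663349826 ≈ 1.2245e-11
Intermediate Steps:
P(o) = 4
E(N) = 1/(8 + (N + N*(-4 + 5*N))**4) (E(N) = 1/((N + (5*N - 4)*N)**4 + 8) = 1/((N + (-4 + 5*N)*N)**4 + 8) = 1/((N + N*(-4 + 5*N))**4 + 8) = 1/(8 + (N + N*(-4 + 5*N))**4))
P(0)*E(-12) = 4/(8 + (-12)**4*(-3 + 5*(-12))**4) = 4/(8 + 20736*(-3 - 60)**4) = 4/(8 + 20736*(-63)**4) = 4/(8 + 20736*15752961) = 4/(8 + 326653399296) = 4/326653399304 = 4*(1/326653399304) = 1/81663349826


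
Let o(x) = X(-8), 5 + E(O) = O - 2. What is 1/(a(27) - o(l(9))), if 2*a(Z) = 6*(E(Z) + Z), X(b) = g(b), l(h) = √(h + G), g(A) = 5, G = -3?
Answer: 1/136 ≈ 0.0073529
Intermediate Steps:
E(O) = -7 + O (E(O) = -5 + (O - 2) = -5 + (-2 + O) = -7 + O)
l(h) = √(-3 + h) (l(h) = √(h - 3) = √(-3 + h))
X(b) = 5
o(x) = 5
a(Z) = -21 + 6*Z (a(Z) = (6*((-7 + Z) + Z))/2 = (6*(-7 + 2*Z))/2 = (-42 + 12*Z)/2 = -21 + 6*Z)
1/(a(27) - o(l(9))) = 1/((-21 + 6*27) - 1*5) = 1/((-21 + 162) - 5) = 1/(141 - 5) = 1/136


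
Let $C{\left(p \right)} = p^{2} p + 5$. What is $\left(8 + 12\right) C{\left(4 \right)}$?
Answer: $1380$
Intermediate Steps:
$C{\left(p \right)} = 5 + p^{3}$ ($C{\left(p \right)} = p^{3} + 5 = 5 + p^{3}$)
$\left(8 + 12\right) C{\left(4 \right)} = \left(8 + 12\right) \left(5 + 4^{3}\right) = 20 \left(5 + 64\right) = 20 \cdot 69 = 1380$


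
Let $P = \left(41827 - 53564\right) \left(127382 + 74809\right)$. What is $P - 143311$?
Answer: $-2373259078$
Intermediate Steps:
$P = -2373115767$ ($P = \left(-11737\right) 202191 = -2373115767$)
$P - 143311 = -2373115767 - 143311 = -2373259078$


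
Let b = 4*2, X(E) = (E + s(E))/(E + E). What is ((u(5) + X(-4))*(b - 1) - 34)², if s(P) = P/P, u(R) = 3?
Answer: 6889/64 ≈ 107.64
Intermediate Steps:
s(P) = 1
X(E) = (1 + E)/(2*E) (X(E) = (E + 1)/(E + E) = (1 + E)/((2*E)) = (1 + E)*(1/(2*E)) = (1 + E)/(2*E))
b = 8
((u(5) + X(-4))*(b - 1) - 34)² = ((3 + (½)*(1 - 4)/(-4))*(8 - 1) - 34)² = ((3 + (½)*(-¼)*(-3))*7 - 34)² = ((3 + 3/8)*7 - 34)² = ((27/8)*7 - 34)² = (189/8 - 34)² = (-83/8)² = 6889/64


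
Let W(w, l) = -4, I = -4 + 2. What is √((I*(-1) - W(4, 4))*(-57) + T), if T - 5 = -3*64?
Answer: 23*I ≈ 23.0*I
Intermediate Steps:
I = -2
T = -187 (T = 5 - 3*64 = 5 - 192 = -187)
√((I*(-1) - W(4, 4))*(-57) + T) = √((-2*(-1) - 1*(-4))*(-57) - 187) = √((2 + 4)*(-57) - 187) = √(6*(-57) - 187) = √(-342 - 187) = √(-529) = 23*I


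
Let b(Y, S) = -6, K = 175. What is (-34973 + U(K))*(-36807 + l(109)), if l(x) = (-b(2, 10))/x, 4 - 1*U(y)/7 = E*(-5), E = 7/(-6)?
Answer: 280723317885/218 ≈ 1.2877e+9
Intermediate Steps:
E = -7/6 (E = 7*(-⅙) = -7/6 ≈ -1.1667)
U(y) = -77/6 (U(y) = 28 - (-49)*(-5)/6 = 28 - 7*35/6 = 28 - 245/6 = -77/6)
l(x) = 6/x (l(x) = (-1*(-6))/x = 6/x)
(-34973 + U(K))*(-36807 + l(109)) = (-34973 - 77/6)*(-36807 + 6/109) = -209915*(-36807 + 6*(1/109))/6 = -209915*(-36807 + 6/109)/6 = -209915/6*(-4011957/109) = 280723317885/218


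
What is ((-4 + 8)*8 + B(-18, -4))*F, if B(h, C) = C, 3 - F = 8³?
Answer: -14252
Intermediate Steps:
F = -509 (F = 3 - 1*8³ = 3 - 1*512 = 3 - 512 = -509)
((-4 + 8)*8 + B(-18, -4))*F = ((-4 + 8)*8 - 4)*(-509) = (4*8 - 4)*(-509) = (32 - 4)*(-509) = 28*(-509) = -14252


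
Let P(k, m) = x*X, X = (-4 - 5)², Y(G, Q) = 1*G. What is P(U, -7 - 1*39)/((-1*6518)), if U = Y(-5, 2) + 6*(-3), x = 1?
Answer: -81/6518 ≈ -0.012427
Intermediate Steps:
Y(G, Q) = G
X = 81 (X = (-9)² = 81)
U = -23 (U = -5 + 6*(-3) = -5 - 18 = -23)
P(k, m) = 81 (P(k, m) = 1*81 = 81)
P(U, -7 - 1*39)/((-1*6518)) = 81/((-1*6518)) = 81/(-6518) = 81*(-1/6518) = -81/6518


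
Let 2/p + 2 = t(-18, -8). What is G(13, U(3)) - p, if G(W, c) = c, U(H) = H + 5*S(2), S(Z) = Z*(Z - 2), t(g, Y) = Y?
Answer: 16/5 ≈ 3.2000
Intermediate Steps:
S(Z) = Z*(-2 + Z)
U(H) = H (U(H) = H + 5*(2*(-2 + 2)) = H + 5*(2*0) = H + 5*0 = H + 0 = H)
p = -⅕ (p = 2/(-2 - 8) = 2/(-10) = 2*(-⅒) = -⅕ ≈ -0.20000)
G(13, U(3)) - p = 3 - 1*(-⅕) = 3 + ⅕ = 16/5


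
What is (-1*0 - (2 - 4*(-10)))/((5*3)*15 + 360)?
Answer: -14/195 ≈ -0.071795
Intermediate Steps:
(-1*0 - (2 - 4*(-10)))/((5*3)*15 + 360) = (0 - (2 + 40))/(15*15 + 360) = (0 - 1*42)/(225 + 360) = (0 - 42)/585 = -42*1/585 = -14/195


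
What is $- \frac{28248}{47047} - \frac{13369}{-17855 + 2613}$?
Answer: $\frac{18037757}{65190034} \approx 0.27669$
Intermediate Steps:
$- \frac{28248}{47047} - \frac{13369}{-17855 + 2613} = \left(-28248\right) \frac{1}{47047} - \frac{13369}{-15242} = - \frac{2568}{4277} - - \frac{13369}{15242} = - \frac{2568}{4277} + \frac{13369}{15242} = \frac{18037757}{65190034}$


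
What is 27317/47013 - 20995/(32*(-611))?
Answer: 117010763/70707552 ≈ 1.6549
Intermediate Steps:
27317/47013 - 20995/(32*(-611)) = 27317*(1/47013) - 20995/(-19552) = 27317/47013 - 20995*(-1/19552) = 27317/47013 + 1615/1504 = 117010763/70707552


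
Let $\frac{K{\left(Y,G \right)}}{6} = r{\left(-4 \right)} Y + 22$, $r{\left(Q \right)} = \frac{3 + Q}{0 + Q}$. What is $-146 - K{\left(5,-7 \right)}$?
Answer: $- \frac{571}{2} \approx -285.5$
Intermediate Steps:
$r{\left(Q \right)} = \frac{3 + Q}{Q}$
$K{\left(Y,G \right)} = 132 + \frac{3 Y}{2}$ ($K{\left(Y,G \right)} = 6 \left(\frac{3 - 4}{-4} Y + 22\right) = 6 \left(\left(- \frac{1}{4}\right) \left(-1\right) Y + 22\right) = 6 \left(\frac{Y}{4} + 22\right) = 6 \left(22 + \frac{Y}{4}\right) = 132 + \frac{3 Y}{2}$)
$-146 - K{\left(5,-7 \right)} = -146 - \left(132 + \frac{3}{2} \cdot 5\right) = -146 - \left(132 + \frac{15}{2}\right) = -146 - \frac{279}{2} = - \frac{571}{2}$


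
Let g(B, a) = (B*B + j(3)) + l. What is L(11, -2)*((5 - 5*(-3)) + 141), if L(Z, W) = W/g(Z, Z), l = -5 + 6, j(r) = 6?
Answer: -161/64 ≈ -2.5156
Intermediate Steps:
l = 1
g(B, a) = 7 + B**2 (g(B, a) = (B*B + 6) + 1 = (B**2 + 6) + 1 = (6 + B**2) + 1 = 7 + B**2)
L(Z, W) = W/(7 + Z**2)
L(11, -2)*((5 - 5*(-3)) + 141) = (-2/(7 + 11**2))*((5 - 5*(-3)) + 141) = (-2/(7 + 121))*((5 + 15) + 141) = (-2/128)*(20 + 141) = -2*1/128*161 = -1/64*161 = -161/64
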